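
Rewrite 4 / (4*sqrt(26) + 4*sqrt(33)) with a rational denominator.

(-sqrt(26) + sqrt(33))/7

Multiply numerator and denominator by -4*sqrt(33) + 4*sqrt(26).
Denominator becomes -112; numerator becomes -16*sqrt(33) + 16*sqrt(26).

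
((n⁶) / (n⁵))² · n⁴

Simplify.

Inside the bracket: n¹
Raise to the power 2: n²
Multiply by n⁴: add exponents.

n⁶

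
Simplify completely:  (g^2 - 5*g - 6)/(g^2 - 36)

(g + 1)/(g + 6)

Factor: g^2 - 5*g - 6 = (g - 6)*(g + 1);  g^2 - 36 = (g - 6)*(g + 6)
Cancel the common factor (g - 6).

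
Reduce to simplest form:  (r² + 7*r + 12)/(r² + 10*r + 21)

Factor: r² + 7*r + 12 = (r + 4)·(r + 3);  r² + 10*r + 21 = (r + 3)·(r + 7)
Cancel the common factor (r + 3).

(r + 4)/(r + 7)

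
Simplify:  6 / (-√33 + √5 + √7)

Group as (√5 + √7) - √33; multiply by (√5 + √7) + √33, then rationalise the remaining surd.

(-126*√33 - 186*√7 - 210*√5 - 12*√1155)/301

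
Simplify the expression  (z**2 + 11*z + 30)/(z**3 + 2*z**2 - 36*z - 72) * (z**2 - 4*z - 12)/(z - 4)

Factor: z**2 + 11*z + 30 = (z + 5)*(z + 6);  z**3 + 2*z**2 - 36*z - 72 = (z - 6)*(z + 2)*(z + 6);  z**2 - 4*z - 12 = (z - 6)*(z + 2)
Cancel the common factors (z - 6), (z + 6), (z + 2).

(z + 5)/(z - 4)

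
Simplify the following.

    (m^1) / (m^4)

m^(-3)

Quotient: (m^-3)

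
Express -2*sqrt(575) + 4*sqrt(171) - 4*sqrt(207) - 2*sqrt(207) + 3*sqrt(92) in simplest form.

-22*sqrt(23) + 12*sqrt(19)

2*sqrt(575) = 10*sqrt(23); 4*sqrt(171) = 12*sqrt(19); 4*sqrt(207) = 12*sqrt(23); 2*sqrt(207) = 6*sqrt(23); 3*sqrt(92) = 6*sqrt(23)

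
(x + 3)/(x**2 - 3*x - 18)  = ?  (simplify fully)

1/(x - 6)

Factor: x**2 - 3*x - 18 = (x - 6)*(x + 3)
Cancel the common factor (x + 3).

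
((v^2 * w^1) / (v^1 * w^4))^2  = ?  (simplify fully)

Inside the bracket: v^1 * (w^-3)
Raise to the power 2: v^2 * (w^-6)

v^2/w^6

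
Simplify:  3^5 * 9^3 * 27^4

3^23

3^5 = 3^5; 9^3 = 3^6; 27^4 = 3^12
Combine exponents: 3^23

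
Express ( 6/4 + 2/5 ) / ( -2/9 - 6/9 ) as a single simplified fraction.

-171/80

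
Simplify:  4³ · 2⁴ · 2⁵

2^15

4³ = 2^6; 2⁴ = 2^4; 2⁵ = 2^5
Combine exponents: 2^15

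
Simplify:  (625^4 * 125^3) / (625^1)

625^4 = 5^16; 125^3 = 5^9; 625^1 = 5^4
Combine exponents: 5^21

5^21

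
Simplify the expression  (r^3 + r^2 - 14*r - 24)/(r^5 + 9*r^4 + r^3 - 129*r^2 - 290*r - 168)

1/(r^2 + 8*r + 7)

Factor: r^3 + r^2 - 14*r - 24 = (r - 4)*(r + 3)*(r + 2);  r^5 + 9*r^4 + r^3 - 129*r^2 - 290*r - 168 = (r + 3)*(r - 4)*(r + 2)*(r + 7)*(r + 1)
Cancel the common factors (r - 4), (r + 2), (r + 3).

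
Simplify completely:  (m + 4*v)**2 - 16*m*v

Expanding gives m**2 - 8*m*v + 16*v**2, a perfect square.

(m - 4*v)**2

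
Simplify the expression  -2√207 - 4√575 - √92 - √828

-34*√23

2√207 = 6*√23; 4√575 = 20*√23; √92 = 2*√23; √828 = 6*√23
Combine: (-6 - 20 - 2 - 6)·√23 = -34*√23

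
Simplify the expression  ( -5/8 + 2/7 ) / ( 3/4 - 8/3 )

57/322

Numerator: -5/8 + 2/7 = -19/56
Denominator: 3/4 - 8/3 = -23/12
Divide: (-19/56) · (-12/23) = 57/322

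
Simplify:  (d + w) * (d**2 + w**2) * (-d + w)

Telescope via difference of squares: (w+d)(w-d) = -d**2 + w**2, then repeat with the next factor.

-d**4 + w**4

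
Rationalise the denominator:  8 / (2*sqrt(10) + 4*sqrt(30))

Multiply numerator and denominator by -4*sqrt(30) + 2*sqrt(10).
Denominator becomes -440; numerator becomes -32*sqrt(30) + 16*sqrt(10).

(-2*sqrt(10) + 4*sqrt(30))/55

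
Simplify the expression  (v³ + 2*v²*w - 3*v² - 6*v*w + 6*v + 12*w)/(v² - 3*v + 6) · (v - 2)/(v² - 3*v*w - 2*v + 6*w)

(v + 2*w)/(v - 3*w)

Factor: v³ + 2*v²*w - 3*v² - 6*v*w + 6*v + 12*w = (v² - 3*v + 6)·(v + 2*w);  v² - 3*v*w - 2*v + 6*w = (v - 2)·(v - 3*w)
Cancel the common factors (v² - 3*v + 6), (v - 2).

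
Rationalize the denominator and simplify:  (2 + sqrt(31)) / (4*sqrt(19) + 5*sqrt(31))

(-4*sqrt(589) - 8*sqrt(19) + 10*sqrt(31) + 155)/471

Multiply numerator and denominator by -4*sqrt(19) + 5*sqrt(31).
Denominator becomes 471; numerator becomes -4*sqrt(589) - 8*sqrt(19) + 10*sqrt(31) + 155.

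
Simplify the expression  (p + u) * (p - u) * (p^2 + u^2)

Telescope via difference of squares: (p+u)(p-u) = p^2 - u^2, then repeat with the next factor.

p^4 - u^4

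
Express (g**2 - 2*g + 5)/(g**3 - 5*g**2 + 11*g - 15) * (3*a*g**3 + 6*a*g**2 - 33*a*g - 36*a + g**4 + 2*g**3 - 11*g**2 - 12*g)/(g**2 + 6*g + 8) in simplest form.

(3*a*g + 3*a + g**2 + g)/(g + 2)

Factor: g**3 - 5*g**2 + 11*g - 15 = (g - 3)*(g**2 - 2*g + 5);  3*a*g**3 + 6*a*g**2 - 33*a*g - 36*a + g**4 + 2*g**3 - 11*g**2 - 12*g = (g - 3)*(3*a + g)*(g + 1)*(g + 4);  g**2 + 6*g + 8 = (g + 4)*(g + 2)
Cancel the common factors (g**2 - 2*g + 5), (g + 4), (g - 3).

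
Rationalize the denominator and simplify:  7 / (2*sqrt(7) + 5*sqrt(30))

Multiply numerator and denominator by -5*sqrt(30) + 2*sqrt(7).
Denominator becomes -722; numerator becomes -35*sqrt(30) + 14*sqrt(7).

(-14*sqrt(7) + 35*sqrt(30))/722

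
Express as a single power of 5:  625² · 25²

625² = 5^8; 25² = 5^4
Combine exponents: 5^12

5^12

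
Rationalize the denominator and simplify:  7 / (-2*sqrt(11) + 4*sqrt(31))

Multiply numerator and denominator by 2*sqrt(11) + 4*sqrt(31).
Denominator becomes 452; numerator becomes 14*sqrt(11) + 28*sqrt(31).

(7*sqrt(11) + 14*sqrt(31))/226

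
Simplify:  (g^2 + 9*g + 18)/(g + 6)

Factor: g^2 + 9*g + 18 = (g + 3)*(g + 6)
Cancel the common factor (g + 6).

g + 3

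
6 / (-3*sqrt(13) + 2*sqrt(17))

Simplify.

Multiply numerator and denominator by 2*sqrt(17) + 3*sqrt(13).
Denominator becomes -49; numerator becomes 12*sqrt(17) + 18*sqrt(13).

(-18*sqrt(13) - 12*sqrt(17))/49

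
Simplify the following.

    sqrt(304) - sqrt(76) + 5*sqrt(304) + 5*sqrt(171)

37*sqrt(19)

sqrt(304) = 4*sqrt(19); sqrt(76) = 2*sqrt(19); 5*sqrt(304) = 20*sqrt(19); 5*sqrt(171) = 15*sqrt(19)
Combine: (4 - 2 + 20 + 15)·sqrt(19) = 37*sqrt(19)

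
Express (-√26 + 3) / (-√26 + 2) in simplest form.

Multiply numerator and denominator by 2 + √26.
Denominator becomes -22; numerator becomes -20 + √26.

(-√26 + 20)/22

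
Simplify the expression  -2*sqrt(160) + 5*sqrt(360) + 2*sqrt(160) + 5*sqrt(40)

40*sqrt(10)

2*sqrt(160) = 8*sqrt(10); 5*sqrt(360) = 30*sqrt(10); 2*sqrt(160) = 8*sqrt(10); 5*sqrt(40) = 10*sqrt(10)
Combine: (-8 + 30 + 8 + 10)·sqrt(10) = 40*sqrt(10)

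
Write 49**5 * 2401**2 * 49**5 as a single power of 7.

49**5 = 7**10; 2401**2 = 7**8; 49**5 = 7**10
Combine exponents: 7**28

7**28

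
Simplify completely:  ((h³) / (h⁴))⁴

h^(-4)

Inside the bracket: (h^-1)
Raise to the power 4: (h^-4)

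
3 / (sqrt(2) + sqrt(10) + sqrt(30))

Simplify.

(-33*sqrt(10) - 57*sqrt(2) + 30*sqrt(6) + 27*sqrt(30))/122

Group as (sqrt(2) + sqrt(30)) + sqrt(10); multiply by (sqrt(2) + sqrt(30)) - sqrt(10), then rationalise the remaining surd.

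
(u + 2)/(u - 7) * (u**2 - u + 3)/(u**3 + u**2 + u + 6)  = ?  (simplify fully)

Factor: u**3 + u**2 + u + 6 = (u**2 - u + 3)*(u + 2)
Cancel the common factors (u**2 - u + 3), (u + 2).

1/(u - 7)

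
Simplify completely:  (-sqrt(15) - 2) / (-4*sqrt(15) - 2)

(3*sqrt(15) + 28)/118

Multiply numerator and denominator by -2 + 4*sqrt(15).
Denominator becomes -236; numerator becomes -56 - 6*sqrt(15).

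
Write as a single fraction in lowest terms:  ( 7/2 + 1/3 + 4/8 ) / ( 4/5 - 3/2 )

-130/21

Numerator: 7/2 + 1/3 + 4/8 = 13/3
Denominator: 4/5 - 3/2 = -7/10
Divide: (13/3) · (-10/7) = -130/21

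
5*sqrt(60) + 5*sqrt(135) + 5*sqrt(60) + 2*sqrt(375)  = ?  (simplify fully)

45*sqrt(15)

5*sqrt(60) = 10*sqrt(15); 5*sqrt(135) = 15*sqrt(15); 5*sqrt(60) = 10*sqrt(15); 2*sqrt(375) = 10*sqrt(15)
Combine: (10 + 15 + 10 + 10)·sqrt(15) = 45*sqrt(15)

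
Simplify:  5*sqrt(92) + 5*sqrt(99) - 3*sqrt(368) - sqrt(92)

5*sqrt(92) = 10*sqrt(23); 5*sqrt(99) = 15*sqrt(11); 3*sqrt(368) = 12*sqrt(23); sqrt(92) = 2*sqrt(23)

-4*sqrt(23) + 15*sqrt(11)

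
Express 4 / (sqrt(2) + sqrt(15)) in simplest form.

(-4*sqrt(2) + 4*sqrt(15))/13

Multiply numerator and denominator by -sqrt(15) + sqrt(2).
Denominator becomes -13; numerator becomes -4*sqrt(15) + 4*sqrt(2).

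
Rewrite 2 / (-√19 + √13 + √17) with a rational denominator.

(-22*√19 + 30*√17 + 46*√13 + 4*√4199)/763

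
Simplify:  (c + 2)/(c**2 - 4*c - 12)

Factor: c**2 - 4*c - 12 = (c + 2)*(c - 6)
Cancel the common factor (c + 2).

1/(c - 6)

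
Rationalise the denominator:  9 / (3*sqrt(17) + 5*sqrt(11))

(-27*sqrt(17) + 45*sqrt(11))/122

Multiply numerator and denominator by -3*sqrt(17) + 5*sqrt(11).
Denominator becomes 122; numerator becomes -27*sqrt(17) + 45*sqrt(11).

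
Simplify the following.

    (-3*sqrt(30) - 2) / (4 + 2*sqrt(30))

(-43 + 2*sqrt(30))/26

Multiply numerator and denominator by -2*sqrt(30) + 4.
Denominator becomes -104; numerator becomes -8*sqrt(30) + 172.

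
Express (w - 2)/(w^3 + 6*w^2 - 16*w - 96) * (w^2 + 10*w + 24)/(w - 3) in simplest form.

Factor: w^3 + 6*w^2 - 16*w - 96 = (w + 6)*(w + 4)*(w - 4);  w^2 + 10*w + 24 = (w + 6)*(w + 4)
Cancel the common factors (w + 6), (w + 4).

(w - 2)/(w^2 - 7*w + 12)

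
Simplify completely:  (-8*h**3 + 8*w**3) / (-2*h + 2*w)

4*h**2 + 4*h*w + 4*w**2

Apply the difference-of-cubes factorisation and cancel (-2*h + 2*w).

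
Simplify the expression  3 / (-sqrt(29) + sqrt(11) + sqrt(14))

Group as (sqrt(11) + sqrt(14)) - sqrt(29); multiply by (sqrt(11) + sqrt(14)) + sqrt(29), then rationalise the remaining surd.

(2*sqrt(29) + 13*sqrt(14) + 16*sqrt(11) + sqrt(4466))/100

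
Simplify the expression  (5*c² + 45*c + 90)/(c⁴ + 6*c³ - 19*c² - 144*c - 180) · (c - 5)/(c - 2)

Factor: 5*c² + 45*c + 90 = 5·(c + 6)·(c + 3);  c⁴ + 6*c³ - 19*c² - 144*c - 180 = (c + 2)·(c + 3)·(c - 5)·(c + 6)
Cancel the common factors (c - 5), (c + 6), (c + 3).

5/(c² - 4)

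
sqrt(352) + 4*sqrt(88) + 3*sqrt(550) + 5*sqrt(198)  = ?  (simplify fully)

sqrt(352) = 4*sqrt(22); 4*sqrt(88) = 8*sqrt(22); 3*sqrt(550) = 15*sqrt(22); 5*sqrt(198) = 15*sqrt(22)
Combine: (4 + 8 + 15 + 15)·sqrt(22) = 42*sqrt(22)

42*sqrt(22)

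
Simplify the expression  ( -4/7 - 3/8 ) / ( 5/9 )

Numerator: -4/7 - 3/8 = -53/56
Denominator: 5/9 = 5/9
Divide: (-53/56) · (9/5) = -477/280

-477/280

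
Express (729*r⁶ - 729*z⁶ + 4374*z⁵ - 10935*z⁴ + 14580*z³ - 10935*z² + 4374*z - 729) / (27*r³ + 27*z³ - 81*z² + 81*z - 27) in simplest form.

27*r³ - 27*z³ + 81*z² - 81*z + 27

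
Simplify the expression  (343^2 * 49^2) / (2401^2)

7^2

343^2 = 7^6; 49^2 = 7^4; 2401^2 = 7^8
Combine exponents: 7^2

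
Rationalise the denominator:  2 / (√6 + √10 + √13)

Group as (√6 + √13) + √10; multiply by (√6 + √13) - √10, then rationalise the remaining surd.

(-8*√195 + 6*√13 + 18*√10 + 34*√6)/231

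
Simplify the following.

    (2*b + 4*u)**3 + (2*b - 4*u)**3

Binomially expand both and collect terms in (2*b), (4*u).

16*b*(b**2 + 12*u**2)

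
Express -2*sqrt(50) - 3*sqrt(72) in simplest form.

2*sqrt(50) = 10*sqrt(2); 3*sqrt(72) = 18*sqrt(2)
Combine: (-10 - 18)·sqrt(2) = -28*sqrt(2)

-28*sqrt(2)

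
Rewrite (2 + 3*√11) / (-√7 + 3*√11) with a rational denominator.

(2*√7 + 6*√11 + 3*√77 + 99)/92

Multiply numerator and denominator by √7 + 3*√11.
Denominator becomes 92; numerator becomes 2*√7 + 6*√11 + 3*√77 + 99.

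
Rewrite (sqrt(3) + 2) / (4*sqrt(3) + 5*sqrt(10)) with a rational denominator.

(-8*sqrt(3) - 12 + 5*sqrt(30) + 10*sqrt(10))/202

Multiply numerator and denominator by -5*sqrt(10) + 4*sqrt(3).
Denominator becomes -202; numerator becomes -10*sqrt(10) - 5*sqrt(30) + 12 + 8*sqrt(3).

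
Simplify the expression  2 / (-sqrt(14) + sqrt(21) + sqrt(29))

(-18*sqrt(14) + 3*sqrt(29) + 11*sqrt(21) + 7*sqrt(174))/285

Group as (sqrt(21) + sqrt(29)) - sqrt(14); multiply by (sqrt(21) + sqrt(29)) + sqrt(14), then rationalise the remaining surd.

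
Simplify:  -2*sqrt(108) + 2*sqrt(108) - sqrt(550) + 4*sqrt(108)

2*sqrt(108) = 12*sqrt(3); 2*sqrt(108) = 12*sqrt(3); sqrt(550) = 5*sqrt(22); 4*sqrt(108) = 24*sqrt(3)

-5*sqrt(22) + 24*sqrt(3)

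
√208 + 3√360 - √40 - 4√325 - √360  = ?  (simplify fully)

-16*√13 + 10*√10

√208 = 4*√13; 3√360 = 18*√10; √40 = 2*√10; 4√325 = 20*√13; √360 = 6*√10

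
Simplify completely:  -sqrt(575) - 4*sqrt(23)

sqrt(575) = 5*sqrt(23); 4*sqrt(23) = 4*sqrt(23)
Combine: (-5 - 4)·sqrt(23) = -9*sqrt(23)

-9*sqrt(23)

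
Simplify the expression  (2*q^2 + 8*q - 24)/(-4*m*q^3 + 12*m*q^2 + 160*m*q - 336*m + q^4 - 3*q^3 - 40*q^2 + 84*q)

Factor: 2*q^2 + 8*q - 24 = 2*(q + 6)*(q - 2);  -4*m*q^3 + 12*m*q^2 + 160*m*q - 336*m + q^4 - 3*q^3 - 40*q^2 + 84*q = (q + 6)*(q - 2)*(-4*m + q)*(q - 7)
Cancel the common factors (q + 6), (q - 2).

2/(-4*m*q + 28*m + q^2 - 7*q)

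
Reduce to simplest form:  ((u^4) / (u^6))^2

u^(-4)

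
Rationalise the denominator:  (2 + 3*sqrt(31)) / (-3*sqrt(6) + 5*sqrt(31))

(6*sqrt(6) + 10*sqrt(31) + 9*sqrt(186) + 465)/721

Multiply numerator and denominator by 3*sqrt(6) + 5*sqrt(31).
Denominator becomes 721; numerator becomes 6*sqrt(6) + 10*sqrt(31) + 9*sqrt(186) + 465.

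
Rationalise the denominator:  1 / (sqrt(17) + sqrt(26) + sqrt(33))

(-sqrt(14586) + 5*sqrt(33) + 12*sqrt(26) + 21*sqrt(17))/834

Group as (sqrt(17) + sqrt(33)) + sqrt(26); multiply by (sqrt(17) + sqrt(33)) - sqrt(26), then rationalise the remaining surd.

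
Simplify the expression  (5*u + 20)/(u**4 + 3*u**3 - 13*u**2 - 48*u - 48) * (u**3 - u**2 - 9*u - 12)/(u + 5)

5/(u + 5)

Factor: 5*u + 20 = 5*(u + 4);  u**4 + 3*u**3 - 13*u**2 - 48*u - 48 = (u**2 + 3*u + 3)*(u - 4)*(u + 4);  u**3 - u**2 - 9*u - 12 = (u - 4)*(u**2 + 3*u + 3)
Cancel the common factors (u**2 + 3*u + 3), (u - 4), (u + 4).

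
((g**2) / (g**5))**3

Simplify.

Inside the bracket: (g**-3)
Raise to the power 3: (g**-9)

g**(-9)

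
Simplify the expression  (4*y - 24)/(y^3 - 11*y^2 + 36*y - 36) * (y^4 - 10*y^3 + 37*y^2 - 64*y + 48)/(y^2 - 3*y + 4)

(4*y - 16)/(y - 2)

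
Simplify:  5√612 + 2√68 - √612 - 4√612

4*√17

5√612 = 30*√17; 2√68 = 4*√17; √612 = 6*√17; 4√612 = 24*√17
Combine: (30 + 4 - 6 - 24)·√17 = 4*√17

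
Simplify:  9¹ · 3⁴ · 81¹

3^10

9¹ = 3^2; 3⁴ = 3^4; 81¹ = 3^4
Combine exponents: 3^10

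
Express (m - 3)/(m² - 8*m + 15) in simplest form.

Factor: m² - 8*m + 15 = (m - 3)·(m - 5)
Cancel the common factor (m - 3).

1/(m - 5)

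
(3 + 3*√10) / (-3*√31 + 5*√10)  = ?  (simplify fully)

Multiply numerator and denominator by 5*√10 + 3*√31.
Denominator becomes -29; numerator becomes 15*√10 + 9*√31 + 150 + 9*√310.

(-9*√310 - 150 - 9*√31 - 15*√10)/29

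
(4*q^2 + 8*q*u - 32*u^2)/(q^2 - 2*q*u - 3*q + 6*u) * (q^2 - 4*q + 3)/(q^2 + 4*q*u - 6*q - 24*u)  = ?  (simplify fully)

(4*q - 4)/(q - 6)

Factor: 4*q^2 + 8*q*u - 32*u^2 = 4*(q - 2*u)*(q + 4*u);  q^2 - 2*q*u - 3*q + 6*u = (q - 2*u)*(q - 3);  q^2 - 4*q + 3 = (q - 3)*(q - 1);  q^2 + 4*q*u - 6*q - 24*u = (q - 6)*(q + 4*u)
Cancel the common factors (q - 2*u), (q - 3), (q + 4*u).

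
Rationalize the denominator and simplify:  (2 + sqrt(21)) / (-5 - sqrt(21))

Multiply numerator and denominator by -5 + sqrt(21).
Denominator becomes 4; numerator becomes -3*sqrt(21) + 11.

(-3*sqrt(21) + 11)/4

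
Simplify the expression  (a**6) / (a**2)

a**4

Quotient: a**4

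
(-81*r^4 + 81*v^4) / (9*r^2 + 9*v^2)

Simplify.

Difference of fourth powers: factor out (9*r^2 + 9*v^2).

-9*r^2 + 9*v^2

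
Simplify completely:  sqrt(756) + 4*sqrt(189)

18*sqrt(21)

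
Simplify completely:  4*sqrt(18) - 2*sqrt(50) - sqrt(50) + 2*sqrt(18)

4*sqrt(18) = 12*sqrt(2); 2*sqrt(50) = 10*sqrt(2); sqrt(50) = 5*sqrt(2); 2*sqrt(18) = 6*sqrt(2)
Combine: (12 - 10 - 5 + 6)·sqrt(2) = 3*sqrt(2)

3*sqrt(2)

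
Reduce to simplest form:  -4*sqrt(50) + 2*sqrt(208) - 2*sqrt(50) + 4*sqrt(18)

-18*sqrt(2) + 8*sqrt(13)

4*sqrt(50) = 20*sqrt(2); 2*sqrt(208) = 8*sqrt(13); 2*sqrt(50) = 10*sqrt(2); 4*sqrt(18) = 12*sqrt(2)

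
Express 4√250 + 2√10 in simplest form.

4√250 = 20*√10; 2√10 = 2*√10
Combine: (20 + 2)·√10 = 22*√10

22*√10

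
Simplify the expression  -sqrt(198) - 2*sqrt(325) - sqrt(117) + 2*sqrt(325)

-3*sqrt(22) - 3*sqrt(13)

sqrt(198) = 3*sqrt(22); 2*sqrt(325) = 10*sqrt(13); sqrt(117) = 3*sqrt(13); 2*sqrt(325) = 10*sqrt(13)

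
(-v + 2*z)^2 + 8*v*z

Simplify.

After expansion: v^2 + 4*v*z + 4*z^2 — a perfect-square trinomial.

(v + 2*z)^2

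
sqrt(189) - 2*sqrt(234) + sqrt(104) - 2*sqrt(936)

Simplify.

sqrt(189) = 3*sqrt(21); 2*sqrt(234) = 6*sqrt(26); sqrt(104) = 2*sqrt(26); 2*sqrt(936) = 12*sqrt(26)

-16*sqrt(26) + 3*sqrt(21)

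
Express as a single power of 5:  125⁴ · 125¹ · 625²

5^23

125⁴ = 5^12; 125¹ = 5^3; 625² = 5^8
Combine exponents: 5^23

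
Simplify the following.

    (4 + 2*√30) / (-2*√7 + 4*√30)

Multiply numerator and denominator by 2*√7 + 4*√30.
Denominator becomes 452; numerator becomes 8*√7 + 4*√210 + 16*√30 + 240.

(2*√7 + √210 + 4*√30 + 60)/113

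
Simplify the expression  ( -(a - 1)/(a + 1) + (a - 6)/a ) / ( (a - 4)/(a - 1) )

Numerator: -(a - 1)/(a + 1) + (a - 6)/a = (-4*a - 6)/(a^2 + a)
Denominator: (a - 4)/(a - 1) = (a - 4)/(a - 1)
Divide: ((-4*a - 6)/(a^2 + a)) · ((a - 1)/(a - 4)) = (-4*a^2 - 2*a + 6)/(a^3 - 3*a^2 - 4*a)

(-4*a^2 - 2*a + 6)/(a^3 - 3*a^2 - 4*a)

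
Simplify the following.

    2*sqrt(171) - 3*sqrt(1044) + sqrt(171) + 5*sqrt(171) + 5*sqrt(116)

-8*sqrt(29) + 24*sqrt(19)

2*sqrt(171) = 6*sqrt(19); 3*sqrt(1044) = 18*sqrt(29); sqrt(171) = 3*sqrt(19); 5*sqrt(171) = 15*sqrt(19); 5*sqrt(116) = 10*sqrt(29)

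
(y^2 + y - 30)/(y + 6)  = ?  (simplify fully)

y - 5

Factor: y^2 + y - 30 = (y + 6)*(y - 5)
Cancel the common factor (y + 6).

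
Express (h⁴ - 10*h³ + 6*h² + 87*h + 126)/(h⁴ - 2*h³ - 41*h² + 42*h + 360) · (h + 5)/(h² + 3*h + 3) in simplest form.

(h - 7)/(h² - h - 12)

Factor: h⁴ - 10*h³ + 6*h² + 87*h + 126 = (h - 6)·(h - 7)·(h² + 3*h + 3);  h⁴ - 2*h³ - 41*h² + 42*h + 360 = (h + 5)·(h + 3)·(h - 6)·(h - 4)
Cancel the common factors (h² + 3*h + 3), (h - 6), (h + 5).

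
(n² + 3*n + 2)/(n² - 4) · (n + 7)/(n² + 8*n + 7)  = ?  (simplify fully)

1/(n - 2)

Factor: n² + 3*n + 2 = (n + 1)·(n + 2);  n² - 4 = (n + 2)·(n - 2);  n² + 8*n + 7 = (n + 7)·(n + 1)
Cancel the common factors (n + 1), (n + 7), (n + 2).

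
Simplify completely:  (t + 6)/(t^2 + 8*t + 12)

Factor: t^2 + 8*t + 12 = (t + 6)*(t + 2)
Cancel the common factor (t + 6).

1/(t + 2)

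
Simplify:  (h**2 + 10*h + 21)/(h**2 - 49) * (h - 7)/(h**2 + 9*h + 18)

1/(h + 6)

Factor: h**2 + 10*h + 21 = (h + 7)*(h + 3);  h**2 - 49 = (h - 7)*(h + 7);  h**2 + 9*h + 18 = (h + 3)*(h + 6)
Cancel the common factors (h - 7), (h + 7), (h + 3).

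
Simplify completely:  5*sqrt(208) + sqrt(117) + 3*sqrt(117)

32*sqrt(13)

5*sqrt(208) = 20*sqrt(13); sqrt(117) = 3*sqrt(13); 3*sqrt(117) = 9*sqrt(13)
Combine: (20 + 3 + 9)·sqrt(13) = 32*sqrt(13)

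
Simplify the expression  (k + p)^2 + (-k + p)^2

Only the even-power cross terms survive.

2*k^2 + 2*p^2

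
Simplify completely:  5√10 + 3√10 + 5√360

38*√10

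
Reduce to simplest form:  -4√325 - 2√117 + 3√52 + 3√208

-8*√13

4√325 = 20*√13; 2√117 = 6*√13; 3√52 = 6*√13; 3√208 = 12*√13
Combine: (-20 - 6 + 6 + 12)·√13 = -8*√13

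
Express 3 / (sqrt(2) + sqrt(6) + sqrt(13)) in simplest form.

(-12*sqrt(39) - 15*sqrt(13) + 27*sqrt(6) + 51*sqrt(2))/23

Group as (sqrt(2) + sqrt(6)) + sqrt(13); multiply by (sqrt(2) + sqrt(6)) - sqrt(13), then rationalise the remaining surd.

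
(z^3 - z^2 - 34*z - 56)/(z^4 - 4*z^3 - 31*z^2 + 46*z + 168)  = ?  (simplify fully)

Factor: z^3 - z^2 - 34*z - 56 = (z - 7)*(z + 4)*(z + 2);  z^4 - 4*z^3 - 31*z^2 + 46*z + 168 = (z + 4)*(z - 3)*(z + 2)*(z - 7)
Cancel the common factors (z - 7), (z + 4), (z + 2).

1/(z - 3)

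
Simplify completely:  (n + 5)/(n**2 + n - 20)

1/(n - 4)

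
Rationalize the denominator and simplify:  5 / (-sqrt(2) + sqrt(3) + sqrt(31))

(-75*sqrt(3) - 5*sqrt(186) + 80*sqrt(2) + 65*sqrt(31))/326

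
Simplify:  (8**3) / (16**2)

2**1

8**3 = 2**9; 16**2 = 2**8
Combine exponents: 2**1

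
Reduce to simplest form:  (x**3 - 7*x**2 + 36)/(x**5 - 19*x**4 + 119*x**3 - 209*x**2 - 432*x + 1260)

1/(x**2 - 12*x + 35)

Factor: x**3 - 7*x**2 + 36 = (x - 3)*(x + 2)*(x - 6);  x**5 - 19*x**4 + 119*x**3 - 209*x**2 - 432*x + 1260 = (x - 6)*(x + 2)*(x - 5)*(x - 7)*(x - 3)
Cancel the common factors (x + 2), (x - 3), (x - 6).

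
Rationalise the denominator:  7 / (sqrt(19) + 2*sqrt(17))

(-sqrt(19) + 2*sqrt(17))/7

Multiply numerator and denominator by -2*sqrt(17) + sqrt(19).
Denominator becomes -49; numerator becomes -14*sqrt(17) + 7*sqrt(19).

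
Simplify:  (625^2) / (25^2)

5^4

625^2 = 5^8; 25^2 = 5^4
Combine exponents: 5^4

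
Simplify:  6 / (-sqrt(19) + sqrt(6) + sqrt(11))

(3*sqrt(19) + 21*sqrt(11) + 36*sqrt(6) + 3*sqrt(1254))/65

Group as (sqrt(6) + sqrt(11)) - sqrt(19); multiply by (sqrt(6) + sqrt(11)) + sqrt(19), then rationalise the remaining surd.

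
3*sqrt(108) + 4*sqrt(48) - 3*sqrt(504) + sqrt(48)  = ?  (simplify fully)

3*sqrt(108) = 18*sqrt(3); 4*sqrt(48) = 16*sqrt(3); 3*sqrt(504) = 18*sqrt(14); sqrt(48) = 4*sqrt(3)

-18*sqrt(14) + 38*sqrt(3)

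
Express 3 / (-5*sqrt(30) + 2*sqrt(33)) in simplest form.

Multiply numerator and denominator by 2*sqrt(33) + 5*sqrt(30).
Denominator becomes -618; numerator becomes 6*sqrt(33) + 15*sqrt(30).

(-5*sqrt(30) - 2*sqrt(33))/206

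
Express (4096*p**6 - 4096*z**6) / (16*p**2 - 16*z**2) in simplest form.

4096*p**6 - 4096*z**6 factors as -4096*(-p + z)*(p + z)*(p**2 - p*z + z**2)*(p**2 + p*z + z**2).

256*p**4 + 256*p**2*z**2 + 256*z**4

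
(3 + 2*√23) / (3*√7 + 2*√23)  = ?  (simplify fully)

(-6*√161 - 9*√7 + 6*√23 + 92)/29

Multiply numerator and denominator by -3*√7 + 2*√23.
Denominator becomes 29; numerator becomes -6*√161 - 9*√7 + 6*√23 + 92.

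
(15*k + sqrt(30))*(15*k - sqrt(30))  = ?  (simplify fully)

225*k^2 - 30

Product of conjugates: (P+Q)(P-Q) = P^2 - Q^2.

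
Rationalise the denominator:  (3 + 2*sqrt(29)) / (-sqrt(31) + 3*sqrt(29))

(3*sqrt(31) + 9*sqrt(29) + 2*sqrt(899) + 174)/230

Multiply numerator and denominator by sqrt(31) + 3*sqrt(29).
Denominator becomes 230; numerator becomes 3*sqrt(31) + 9*sqrt(29) + 2*sqrt(899) + 174.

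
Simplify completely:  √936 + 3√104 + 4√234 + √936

30*√26

√936 = 6*√26; 3√104 = 6*√26; 4√234 = 12*√26; √936 = 6*√26
Combine: (6 + 6 + 12 + 6)·√26 = 30*√26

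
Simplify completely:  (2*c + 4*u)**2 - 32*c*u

4*(c - 2*u)**2

After expansion: 4*c**2 - 16*c*u + 16*u**2 — a perfect-square trinomial.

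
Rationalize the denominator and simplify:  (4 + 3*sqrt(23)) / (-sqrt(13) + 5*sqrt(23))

(4*sqrt(13) + 3*sqrt(299) + 20*sqrt(23) + 345)/562

Multiply numerator and denominator by sqrt(13) + 5*sqrt(23).
Denominator becomes 562; numerator becomes 4*sqrt(13) + 3*sqrt(299) + 20*sqrt(23) + 345.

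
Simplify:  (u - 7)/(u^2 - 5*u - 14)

1/(u + 2)

Factor: u^2 - 5*u - 14 = (u - 7)*(u + 2)
Cancel the common factor (u - 7).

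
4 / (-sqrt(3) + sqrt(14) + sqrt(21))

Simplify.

(-16*sqrt(3) - 2*sqrt(21) + 5*sqrt(14) + 21*sqrt(2))/19

Group as (sqrt(14) + sqrt(21)) - sqrt(3); multiply by (sqrt(14) + sqrt(21)) + sqrt(3), then rationalise the remaining surd.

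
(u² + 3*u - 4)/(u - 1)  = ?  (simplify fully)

u + 4

Factor: u² + 3*u - 4 = (u - 1)·(u + 4)
Cancel the common factor (u - 1).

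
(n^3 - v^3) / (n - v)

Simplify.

Apply the difference-of-cubes factorisation and cancel (n - v).

n^2 + n*v + v^2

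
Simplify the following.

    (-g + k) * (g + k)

Telescope via difference of squares: (k+g)(k-g) = -g^2 + k^2.

-g^2 + k^2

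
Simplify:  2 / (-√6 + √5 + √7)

(-3*√6 + 2*√7 + 4*√5 + √210)/26

Group as (√5 + √7) - √6; multiply by (√5 + √7) + √6, then rationalise the remaining surd.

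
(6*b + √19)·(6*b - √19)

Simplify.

36*b² - 19

Product of conjugates: (P+Q)(P-Q) = P^2 - Q^2.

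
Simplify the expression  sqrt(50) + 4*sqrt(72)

sqrt(50) = 5*sqrt(2); 4*sqrt(72) = 24*sqrt(2)
Combine: (5 + 24)·sqrt(2) = 29*sqrt(2)

29*sqrt(2)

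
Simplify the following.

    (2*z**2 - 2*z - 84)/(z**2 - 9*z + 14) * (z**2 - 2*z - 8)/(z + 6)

Factor: 2*z**2 - 2*z - 84 = 2*(z - 7)*(z + 6);  z**2 - 9*z + 14 = (z - 7)*(z - 2);  z**2 - 2*z - 8 = (z - 4)*(z + 2)
Cancel the common factors (z + 6), (z - 7).

(2*z**2 - 4*z - 16)/(z - 2)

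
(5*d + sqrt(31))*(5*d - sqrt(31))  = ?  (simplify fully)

25*d^2 - 31

Difference of squares with P = 5*d, Q = sqrt(31).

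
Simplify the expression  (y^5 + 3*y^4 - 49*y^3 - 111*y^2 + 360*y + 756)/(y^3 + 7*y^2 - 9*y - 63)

y^2 - 4*y - 12

Factor: y^5 + 3*y^4 - 49*y^3 - 111*y^2 + 360*y + 756 = (y + 3)*(y + 7)*(y - 3)*(y - 6)*(y + 2);  y^3 + 7*y^2 - 9*y - 63 = (y - 3)*(y + 3)*(y + 7)
Cancel the common factors (y + 3), (y + 7), (y - 3).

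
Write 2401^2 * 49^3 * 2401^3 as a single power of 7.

2401^2 = 7^8; 49^3 = 7^6; 2401^3 = 7^12
Combine exponents: 7^26

7^26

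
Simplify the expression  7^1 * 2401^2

7^1 = 7^1; 2401^2 = 7^8
Combine exponents: 7^9

7^9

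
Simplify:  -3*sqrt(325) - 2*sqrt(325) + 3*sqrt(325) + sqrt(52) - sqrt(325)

-13*sqrt(13)

3*sqrt(325) = 15*sqrt(13); 2*sqrt(325) = 10*sqrt(13); 3*sqrt(325) = 15*sqrt(13); sqrt(52) = 2*sqrt(13); sqrt(325) = 5*sqrt(13)
Combine: (-15 - 10 + 15 + 2 - 5)·sqrt(13) = -13*sqrt(13)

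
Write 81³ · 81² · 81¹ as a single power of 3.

81³ = 3^12; 81² = 3^8; 81¹ = 3^4
Combine exponents: 3^24

3^24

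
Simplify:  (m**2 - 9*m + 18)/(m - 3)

Factor: m**2 - 9*m + 18 = (m - 3)*(m - 6)
Cancel the common factor (m - 3).

m - 6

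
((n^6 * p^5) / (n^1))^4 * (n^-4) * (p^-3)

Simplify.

n^16*p^17

Inside the bracket: n^5 * p^5
Raise to the power 4: n^20 * p^20
Multiply by (n^-4) * (p^-3): add exponents.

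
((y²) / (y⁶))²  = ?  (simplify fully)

y^(-8)

Inside the bracket: (y^-4)
Raise to the power 2: (y^-8)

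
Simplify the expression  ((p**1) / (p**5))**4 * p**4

p**(-12)

Inside the bracket: (p**-4)
Raise to the power 4: (p**-16)
Multiply by p**4: add exponents.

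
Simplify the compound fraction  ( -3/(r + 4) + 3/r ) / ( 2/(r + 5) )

Numerator: -3/(r + 4) + 3/r = 12/(r^2 + 4*r)
Denominator: 2/(r + 5) = 2/(r + 5)
Divide: (12/(r^2 + 4*r)) · (r/2 + 5/2) = (6*r + 30)/(r^2 + 4*r)

(6*r + 30)/(r^2 + 4*r)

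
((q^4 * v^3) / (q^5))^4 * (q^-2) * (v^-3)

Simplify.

v^9/q^6

Inside the bracket: (q^-1) * v^3
Raise to the power 4: (q^-4) * v^12
Multiply by (q^-2) * (v^-3): add exponents.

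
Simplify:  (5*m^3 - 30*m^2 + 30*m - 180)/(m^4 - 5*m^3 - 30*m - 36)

5/(m + 1)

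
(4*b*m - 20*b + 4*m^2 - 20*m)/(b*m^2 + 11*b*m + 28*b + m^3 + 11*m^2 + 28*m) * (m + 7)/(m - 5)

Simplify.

4/(m + 4)

Factor: 4*b*m - 20*b + 4*m^2 - 20*m = 4*(b + m)*(m - 5);  b*m^2 + 11*b*m + 28*b + m^3 + 11*m^2 + 28*m = (m + 7)*(b + m)*(m + 4)
Cancel the common factors (b + m), (m - 5), (m + 7).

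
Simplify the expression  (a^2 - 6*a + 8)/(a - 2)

Factor: a^2 - 6*a + 8 = (a - 4)*(a - 2)
Cancel the common factor (a - 2).

a - 4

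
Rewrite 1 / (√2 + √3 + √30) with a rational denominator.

(-29*√3 - 31*√2 + 12*√5 + 25*√30)/601

Group as (√3 + √30) + √2; multiply by (√3 + √30) - √2, then rationalise the remaining surd.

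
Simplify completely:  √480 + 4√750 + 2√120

28*√30

√480 = 4*√30; 4√750 = 20*√30; 2√120 = 4*√30
Combine: (4 + 20 + 4)·√30 = 28*√30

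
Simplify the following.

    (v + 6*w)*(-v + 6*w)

-v^2 + 36*w^2

(6*w)^2 - (v)^2 = -v^2 + 36*w^2.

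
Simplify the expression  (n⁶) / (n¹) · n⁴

n⁹

Quotient: n⁵
Multiply by n⁴: add exponents.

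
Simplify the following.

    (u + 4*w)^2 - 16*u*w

Expanding gives u^2 - 8*u*w + 16*w^2, a perfect square.

(u - 4*w)^2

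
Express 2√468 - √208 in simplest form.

2√468 = 12*√13; √208 = 4*√13
Combine: (12 - 4)·√13 = 8*√13

8*√13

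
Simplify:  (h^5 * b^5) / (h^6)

Quotient: (h^-1) * b^5

b^5/h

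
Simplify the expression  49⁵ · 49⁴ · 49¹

49⁵ = 7^10; 49⁴ = 7^8; 49¹ = 7^2
Combine exponents: 7^20

7^20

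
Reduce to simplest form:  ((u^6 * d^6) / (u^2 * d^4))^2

d^4*u^8

Inside the bracket: u^4 * d^2
Raise to the power 2: u^8 * d^4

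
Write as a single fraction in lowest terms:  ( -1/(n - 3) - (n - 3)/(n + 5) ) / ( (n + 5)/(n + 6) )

(-n³ - n² + 16*n - 84)/(n³ + 7*n² - 5*n - 75)

Numerator: -1/(n - 3) - (n - 3)/(n + 5) = (-n² + 5*n - 14)/(n² + 2*n - 15)
Denominator: (n + 5)/(n + 6) = (n + 5)/(n + 6)
Divide: ((-n² + 5*n - 14)/(n² + 2*n - 15)) · ((n + 6)/(n + 5)) = (-n³ - n² + 16*n - 84)/(n³ + 7*n² - 5*n - 75)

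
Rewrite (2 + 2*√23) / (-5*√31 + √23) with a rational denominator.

(-5*√713 - 5*√31 - 23 - √23)/376

Multiply numerator and denominator by √23 + 5*√31.
Denominator becomes -752; numerator becomes 2*√23 + 46 + 10*√31 + 10*√713.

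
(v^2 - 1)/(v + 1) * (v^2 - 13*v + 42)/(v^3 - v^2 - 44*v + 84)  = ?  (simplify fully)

(v^2 - 8*v + 7)/(v^2 + 5*v - 14)

Factor: v^2 - 1 = (v - 1)*(v + 1);  v^2 - 13*v + 42 = (v - 7)*(v - 6);  v^3 - v^2 - 44*v + 84 = (v - 6)*(v - 2)*(v + 7)
Cancel the common factors (v + 1), (v - 6).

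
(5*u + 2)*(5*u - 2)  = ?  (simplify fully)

Product of conjugates: (P+Q)(P-Q) = P**2 - Q**2.

25*u**2 - 4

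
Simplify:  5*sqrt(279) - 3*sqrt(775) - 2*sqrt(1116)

-12*sqrt(31)

5*sqrt(279) = 15*sqrt(31); 3*sqrt(775) = 15*sqrt(31); 2*sqrt(1116) = 12*sqrt(31)
Combine: (15 - 15 - 12)·sqrt(31) = -12*sqrt(31)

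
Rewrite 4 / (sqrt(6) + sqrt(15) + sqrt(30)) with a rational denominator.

(-80*sqrt(3) - 12*sqrt(30) + 28*sqrt(15) + 52*sqrt(6))/93

Group as (sqrt(15) + sqrt(30)) + sqrt(6); multiply by (sqrt(15) + sqrt(30)) - sqrt(6), then rationalise the remaining surd.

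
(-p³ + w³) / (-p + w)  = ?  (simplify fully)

Apply the difference-of-cubes factorisation and cancel (-p + w).

p² + p*w + w²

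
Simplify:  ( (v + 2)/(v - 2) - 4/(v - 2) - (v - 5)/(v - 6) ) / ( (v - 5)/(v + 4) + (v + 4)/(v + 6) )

Numerator: (v + 2)/(v - 2) - 4/(v - 2) - (v - 5)/(v - 6) = -1/(v - 6)
Denominator: (v - 5)/(v + 4) + (v + 4)/(v + 6) = (2*v² + 9*v - 14)/(v² + 10*v + 24)
Divide: (-1/(v - 6)) · ((v² + 10*v + 24)/(2*v² + 9*v - 14)) = (-v² - 10*v - 24)/(2*v³ - 3*v² - 68*v + 84)

(-v² - 10*v - 24)/(2*v³ - 3*v² - 68*v + 84)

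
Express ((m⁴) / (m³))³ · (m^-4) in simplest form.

Inside the bracket: m¹
Raise to the power 3: m³
Multiply by (m^-4): add exponents.

1/m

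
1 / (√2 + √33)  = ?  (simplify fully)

Multiply numerator and denominator by -√33 + √2.
Denominator becomes -31; numerator becomes -√33 + √2.

(-√2 + √33)/31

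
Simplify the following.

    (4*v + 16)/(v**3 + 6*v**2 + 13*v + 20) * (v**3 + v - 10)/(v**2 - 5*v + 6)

Factor: 4*v + 16 = 4*(v + 4);  v**3 + 6*v**2 + 13*v + 20 = (v**2 + 2*v + 5)*(v + 4);  v**3 + v - 10 = (v - 2)*(v**2 + 2*v + 5);  v**2 - 5*v + 6 = (v - 3)*(v - 2)
Cancel the common factors (v**2 + 2*v + 5), (v + 4), (v - 2).

4/(v - 3)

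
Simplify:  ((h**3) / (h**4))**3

Inside the bracket: (h**-1)
Raise to the power 3: (h**-3)

h**(-3)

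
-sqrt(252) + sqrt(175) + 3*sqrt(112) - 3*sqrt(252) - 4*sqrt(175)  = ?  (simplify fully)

sqrt(252) = 6*sqrt(7); sqrt(175) = 5*sqrt(7); 3*sqrt(112) = 12*sqrt(7); 3*sqrt(252) = 18*sqrt(7); 4*sqrt(175) = 20*sqrt(7)
Combine: (-6 + 5 + 12 - 18 - 20)·sqrt(7) = -27*sqrt(7)

-27*sqrt(7)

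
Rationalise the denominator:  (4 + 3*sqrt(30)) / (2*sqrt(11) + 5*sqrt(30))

Multiply numerator and denominator by -2*sqrt(11) + 5*sqrt(30).
Denominator becomes 706; numerator becomes -6*sqrt(330) - 8*sqrt(11) + 20*sqrt(30) + 450.

(-3*sqrt(330) - 4*sqrt(11) + 10*sqrt(30) + 225)/353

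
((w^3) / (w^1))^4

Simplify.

Inside the bracket: w^2
Raise to the power 4: w^8

w^8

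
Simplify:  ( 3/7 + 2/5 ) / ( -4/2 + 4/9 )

-261/490

Numerator: 3/7 + 2/5 = 29/35
Denominator: -4/2 + 4/9 = -14/9
Divide: (29/35) · (-9/14) = -261/490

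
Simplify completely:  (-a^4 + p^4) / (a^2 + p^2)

-a^2 + p^2

Factor p^4 - a^4 and cancel (a^2 + p^2).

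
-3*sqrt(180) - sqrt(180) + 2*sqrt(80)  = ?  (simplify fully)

3*sqrt(180) = 18*sqrt(5); sqrt(180) = 6*sqrt(5); 2*sqrt(80) = 8*sqrt(5)
Combine: (-18 - 6 + 8)·sqrt(5) = -16*sqrt(5)

-16*sqrt(5)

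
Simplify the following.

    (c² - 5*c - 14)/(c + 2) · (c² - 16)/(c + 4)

Factor: c² - 5*c - 14 = (c + 2)·(c - 7);  c² - 16 = (c - 4)·(c + 4)
Cancel the common factors (c + 4), (c + 2).

c² - 11*c + 28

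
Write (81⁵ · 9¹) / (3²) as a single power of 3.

81⁵ = 3^20; 9¹ = 3^2; 3² = 3^2
Combine exponents: 3^20

3^20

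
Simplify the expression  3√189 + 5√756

39*√21

3√189 = 9*√21; 5√756 = 30*√21
Combine: (9 + 30)·√21 = 39*√21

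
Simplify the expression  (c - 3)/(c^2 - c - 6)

1/(c + 2)

Factor: c^2 - c - 6 = (c - 3)*(c + 2)
Cancel the common factor (c - 3).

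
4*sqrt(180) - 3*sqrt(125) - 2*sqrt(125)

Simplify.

-sqrt(5)

4*sqrt(180) = 24*sqrt(5); 3*sqrt(125) = 15*sqrt(5); 2*sqrt(125) = 10*sqrt(5)
Combine: (24 - 15 - 10)·sqrt(5) = -sqrt(5)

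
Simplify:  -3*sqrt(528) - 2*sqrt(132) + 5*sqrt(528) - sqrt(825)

-sqrt(33)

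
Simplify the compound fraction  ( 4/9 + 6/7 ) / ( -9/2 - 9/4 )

Numerator: 4/9 + 6/7 = 82/63
Denominator: -9/2 - 9/4 = -27/4
Divide: (82/63) · (-4/27) = -328/1701

-328/1701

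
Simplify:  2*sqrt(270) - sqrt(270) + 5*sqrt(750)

28*sqrt(30)

2*sqrt(270) = 6*sqrt(30); sqrt(270) = 3*sqrt(30); 5*sqrt(750) = 25*sqrt(30)
Combine: (6 - 3 + 25)·sqrt(30) = 28*sqrt(30)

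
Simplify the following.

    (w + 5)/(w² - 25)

Factor: w² - 25 = (w + 5)·(w - 5)
Cancel the common factor (w + 5).

1/(w - 5)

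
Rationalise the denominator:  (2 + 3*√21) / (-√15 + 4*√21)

Multiply numerator and denominator by √15 + 4*√21.
Denominator becomes 321; numerator becomes 2*√15 + 8*√21 + 9*√35 + 252.

(2*√15 + 8*√21 + 9*√35 + 252)/321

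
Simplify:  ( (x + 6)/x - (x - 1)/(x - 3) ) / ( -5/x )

(-4*x + 18)/(5*x - 15)

Numerator: (x + 6)/x - (x - 1)/(x - 3) = (4*x - 18)/(x**2 - 3*x)
Denominator: -5/x = -5/x
Divide: ((4*x - 18)/(x**2 - 3*x)) · (-x/5) = (-4*x + 18)/(5*x - 15)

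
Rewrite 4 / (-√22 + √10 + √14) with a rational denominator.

Group as (√10 + √14) - √22; multiply by (√10 + √14) + √22, then rationalise the remaining surd.

(-2*√22 + 18*√14 + 26*√10 + 4*√770)/139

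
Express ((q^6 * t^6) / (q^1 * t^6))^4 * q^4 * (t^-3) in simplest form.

Inside the bracket: q^5
Raise to the power 4: q^20
Multiply by q^4 * (t^-3): add exponents.

q^24/t^3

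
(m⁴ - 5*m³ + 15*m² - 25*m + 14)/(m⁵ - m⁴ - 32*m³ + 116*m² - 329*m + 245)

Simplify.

Factor: m⁴ - 5*m³ + 15*m² - 25*m + 14 = (m - 1)·(m² - 2*m + 7)·(m - 2);  m⁵ - m⁴ - 32*m³ + 116*m² - 329*m + 245 = (m² - 2*m + 7)·(m - 1)·(m + 7)·(m - 5)
Cancel the common factors (m² - 2*m + 7), (m - 1).

(m - 2)/(m² + 2*m - 35)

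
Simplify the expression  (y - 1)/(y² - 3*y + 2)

1/(y - 2)

Factor: y² - 3*y + 2 = (y - 2)·(y - 1)
Cancel the common factor (y - 1).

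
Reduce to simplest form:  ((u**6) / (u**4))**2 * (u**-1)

u**3

Inside the bracket: u**2
Raise to the power 2: u**4
Multiply by (u**-1): add exponents.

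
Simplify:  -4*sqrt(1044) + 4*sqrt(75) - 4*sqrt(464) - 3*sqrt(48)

-40*sqrt(29) + 8*sqrt(3)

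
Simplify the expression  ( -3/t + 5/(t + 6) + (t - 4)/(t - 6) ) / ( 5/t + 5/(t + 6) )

Numerator: -3/t + 5/(t + 6) + (t - 4)/(t - 6) = (t³ + 4*t² - 54*t + 108)/(t³ - 36*t)
Denominator: 5/t + 5/(t + 6) = (10*t + 30)/(t² + 6*t)
Divide: ((t³ + 4*t² - 54*t + 108)/(t³ - 36*t)) · ((t² + 6*t)/(10*t + 30)) = (t³ + 4*t² - 54*t + 108)/(10*t² - 30*t - 180)

(t³ + 4*t² - 54*t + 108)/(10*t² - 30*t - 180)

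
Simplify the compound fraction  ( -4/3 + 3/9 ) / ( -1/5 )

5

Numerator: -4/3 + 3/9 = -1
Denominator: -1/5 = -1/5
Divide: (-1) · (-5) = 5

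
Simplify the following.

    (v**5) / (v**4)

v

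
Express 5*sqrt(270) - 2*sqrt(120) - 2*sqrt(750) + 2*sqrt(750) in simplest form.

11*sqrt(30)

5*sqrt(270) = 15*sqrt(30); 2*sqrt(120) = 4*sqrt(30); 2*sqrt(750) = 10*sqrt(30); 2*sqrt(750) = 10*sqrt(30)
Combine: (15 - 4 - 10 + 10)·sqrt(30) = 11*sqrt(30)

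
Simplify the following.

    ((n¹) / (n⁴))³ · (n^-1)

n^(-10)

Inside the bracket: (n^-3)
Raise to the power 3: (n^-9)
Multiply by (n^-1): add exponents.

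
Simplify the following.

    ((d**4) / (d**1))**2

Inside the bracket: d**3
Raise to the power 2: d**6

d**6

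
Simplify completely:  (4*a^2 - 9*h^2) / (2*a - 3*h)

2*a + 3*h

Factor (2*a)^2 - (3*h)^2 and cancel (2*a - 3*h).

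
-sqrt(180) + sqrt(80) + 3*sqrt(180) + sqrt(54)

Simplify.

3*sqrt(6) + 16*sqrt(5)

sqrt(180) = 6*sqrt(5); sqrt(80) = 4*sqrt(5); 3*sqrt(180) = 18*sqrt(5); sqrt(54) = 3*sqrt(6)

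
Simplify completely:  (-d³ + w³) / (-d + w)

d² + d*w + w²

Apply the difference-of-cubes factorisation and cancel (-d + w).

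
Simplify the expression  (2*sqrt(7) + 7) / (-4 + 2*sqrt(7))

(28 + 11*sqrt(7))/6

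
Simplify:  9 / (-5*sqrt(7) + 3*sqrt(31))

(45*sqrt(7) + 27*sqrt(31))/104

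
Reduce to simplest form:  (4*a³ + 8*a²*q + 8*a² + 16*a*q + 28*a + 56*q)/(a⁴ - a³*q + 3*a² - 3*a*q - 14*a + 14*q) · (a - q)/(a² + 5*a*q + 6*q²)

Factor: 4*a³ + 8*a²*q + 8*a² + 16*a*q + 28*a + 56*q = 4·(a + 2*q)·(a² + 2*a + 7);  a⁴ - a³*q + 3*a² - 3*a*q - 14*a + 14*q = (a - q)·(a² + 2*a + 7)·(a - 2);  a² + 5*a*q + 6*q² = (a + 2*q)·(a + 3*q)
Cancel the common factors (a² + 2*a + 7), (a + 2*q), (a - q).

4/(a² + 3*a*q - 2*a - 6*q)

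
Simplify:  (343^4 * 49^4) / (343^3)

343^4 = 7^12; 49^4 = 7^8; 343^3 = 7^9
Combine exponents: 7^11

7^11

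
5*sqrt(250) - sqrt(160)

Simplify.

5*sqrt(250) = 25*sqrt(10); sqrt(160) = 4*sqrt(10)
Combine: (25 - 4)·sqrt(10) = 21*sqrt(10)

21*sqrt(10)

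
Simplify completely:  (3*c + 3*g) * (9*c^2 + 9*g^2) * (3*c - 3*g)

81*c^4 - 81*g^4

Telescope via difference of squares: ((3*c)+(3*g))((3*c)-(3*g)) = 9*c^2 - 9*g^2, then repeat with the next factor.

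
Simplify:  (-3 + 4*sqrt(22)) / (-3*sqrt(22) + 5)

(-249 - 11*sqrt(22))/173

Multiply numerator and denominator by 5 + 3*sqrt(22).
Denominator becomes -173; numerator becomes 11*sqrt(22) + 249.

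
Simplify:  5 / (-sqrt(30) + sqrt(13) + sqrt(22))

(-25*sqrt(30) + 105*sqrt(22) + 195*sqrt(13) + 20*sqrt(2145))/1119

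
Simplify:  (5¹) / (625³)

5¹ = 5^1; 625³ = 5^12
Combine exponents: 5^(-11)

5^(-11)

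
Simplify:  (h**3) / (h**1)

h**2

Quotient: h**2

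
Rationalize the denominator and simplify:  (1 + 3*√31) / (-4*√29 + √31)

(-12*√899 - 93 - 4*√29 - √31)/433

Multiply numerator and denominator by √31 + 4*√29.
Denominator becomes -433; numerator becomes √31 + 4*√29 + 93 + 12*√899.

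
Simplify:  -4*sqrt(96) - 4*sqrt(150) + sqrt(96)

4*sqrt(96) = 16*sqrt(6); 4*sqrt(150) = 20*sqrt(6); sqrt(96) = 4*sqrt(6)
Combine: (-16 - 20 + 4)·sqrt(6) = -32*sqrt(6)

-32*sqrt(6)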